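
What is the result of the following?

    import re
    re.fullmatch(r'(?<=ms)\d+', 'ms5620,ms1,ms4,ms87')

None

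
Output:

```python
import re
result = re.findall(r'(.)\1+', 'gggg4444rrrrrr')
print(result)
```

['g', '4', 'r']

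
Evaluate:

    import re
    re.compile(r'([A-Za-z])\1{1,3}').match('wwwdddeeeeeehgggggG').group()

'www'

`re.match` won't scan ahead — the pattern has to work from the very first character.
The match spans [0:3] → 'www'.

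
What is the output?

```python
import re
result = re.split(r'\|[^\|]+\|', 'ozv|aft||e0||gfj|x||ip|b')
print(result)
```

['ozv', '', '', 'x|', 'b']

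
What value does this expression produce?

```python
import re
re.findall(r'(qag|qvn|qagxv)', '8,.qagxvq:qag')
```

`|` is ordered: at each position the engine commits to the first alternative that works.
Matches: at [3:6] match 'qag', group 1 = 'qag'; at [10:13] match 'qag', group 1 = 'qag'.
`findall` collects group 1 from each match (2 total).

['qag', 'qag']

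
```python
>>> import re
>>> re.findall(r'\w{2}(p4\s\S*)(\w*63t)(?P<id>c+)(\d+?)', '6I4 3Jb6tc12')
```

This matches exactly 2 of a word character; then the literal 'p4', then whitespace, then zero or more of a non-whitespace character (captured); then zero or more of a word character, then the literal '63t' (captured); then one or more of a literal 'c' (captured as 'id'); then one or more of a digit (lazy) (captured).
`findall` packs the 4 group values into a tuple for every match.
Nothing in the string satisfies the pattern, so the list is empty.

[]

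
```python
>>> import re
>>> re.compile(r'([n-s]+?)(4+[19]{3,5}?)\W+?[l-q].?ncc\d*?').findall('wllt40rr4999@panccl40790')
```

With 2 capturing groups, `findall` returns a 2-tuple per match.

[('rr', '4999')]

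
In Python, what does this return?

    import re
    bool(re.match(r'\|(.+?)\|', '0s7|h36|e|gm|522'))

`re.match` won't scan ahead — the pattern has to work from the very first character.
Here the string doesn't start with a match, so the call returns None, and `bool(None)` is False.

False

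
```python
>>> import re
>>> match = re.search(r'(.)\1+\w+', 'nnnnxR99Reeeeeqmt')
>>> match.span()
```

(0, 17)

`\1` is not a pattern — it's the concrete string captured by group 1, re-applied verbatim.
Unlike `match`, `search` isn't anchored — it looks for the pattern anywhere in the string.
The match spans [0:17] → 'nnnnxR99Reeeeeqmt'.
Captured: group 1 = 'n'.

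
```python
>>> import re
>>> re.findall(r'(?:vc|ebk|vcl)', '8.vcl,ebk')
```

['vc', 'ebk']

Branches in `(...|...)` are attempted left-to-right; the first branch that allows the whole pattern to succeed is taken.
Walking the string: at [2:4] → 'vc'; at [6:9] → 'ebk'.
Since nothing is captured, `findall` lists the 2 matched substrings directly.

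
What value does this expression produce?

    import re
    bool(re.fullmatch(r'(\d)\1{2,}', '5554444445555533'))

`re.fullmatch` is like wrapping the pattern in `^…$` (in single-line mode).
Here the pattern can't cover the whole string, so the call returns None, and `bool(None)` is False.

False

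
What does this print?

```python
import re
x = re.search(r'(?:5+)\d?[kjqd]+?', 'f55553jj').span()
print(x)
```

(1, 7)

The pattern matches one or more of a literal '5' (non-capturing group); then optionally a digit; then one or more of one of [kjqd] (lazy).
`re.search` tries every starting position until one works.
The match spans [1:7] → '55553j'.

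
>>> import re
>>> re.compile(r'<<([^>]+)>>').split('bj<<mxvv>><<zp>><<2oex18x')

Because the pattern has a capturing group, `split` also inserts each captured text between the pieces.

['bj', 'mxvv', '', 'zp', '<<2oex18x']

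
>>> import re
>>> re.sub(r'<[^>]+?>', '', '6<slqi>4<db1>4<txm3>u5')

Matches: at [1:7] → '<slqi>'; at [8:13] → '<db1>'; at [14:20] → '<txm3>'.
Every occurrence is swapped for ''.

'644u5'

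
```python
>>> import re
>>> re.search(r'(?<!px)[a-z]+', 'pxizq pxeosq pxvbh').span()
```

The negative lookaround is zero-width — it rules out positions where the adjacent text would match, without consuming anything.
Unlike `match`, `search` isn't anchored — it looks for the pattern anywhere in the string.
The match spans [0:5] → 'pxizq'.

(0, 5)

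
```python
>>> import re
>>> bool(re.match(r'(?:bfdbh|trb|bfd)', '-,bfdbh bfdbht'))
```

False

With `match`, the pattern is implicitly anchored at the beginning.
Here position 0 doesn't satisfy it, so the call returns None, and `bool(None)` is False.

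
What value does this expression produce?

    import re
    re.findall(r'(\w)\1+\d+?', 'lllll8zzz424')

['l', 'z']

A backreference is literal: `\1` must see the identical characters the first group matched.
Walking the string: at [0:6] match 'lllll8', group 1 = 'l'; at [6:10] match 'zzz4', group 1 = 'z'.
Because there's exactly one group, `findall` drops the full match and keeps group 1 from each hit.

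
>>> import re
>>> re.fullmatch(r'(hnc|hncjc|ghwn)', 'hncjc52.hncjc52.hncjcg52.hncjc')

`re.fullmatch` requires the pattern to consume the entire string.
Here the pattern can't cover the whole string, so the call returns None.

None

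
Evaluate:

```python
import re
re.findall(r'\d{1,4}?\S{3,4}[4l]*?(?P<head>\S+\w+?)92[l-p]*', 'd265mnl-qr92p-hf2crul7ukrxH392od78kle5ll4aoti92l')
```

Because the quantifier is non-greedy, it stops expanding at the earliest point where the rest of the pattern can succeed.
Because there's exactly one group, `findall` drops the full match and keeps group 1 from the one hit.

['l-qr92p-hf2crul7ukrxH392od78kle5ll4aoti']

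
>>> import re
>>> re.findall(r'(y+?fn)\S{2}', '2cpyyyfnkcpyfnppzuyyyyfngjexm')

['yyyfn', 'yfn', 'yyyyfn']

The pattern matches one or more of the literal 'y' (lazy), then the literal 'fn' (captured); then exactly 2 of a non-whitespace character.
Scanning left to right: at [3:10] match 'yyyfnkc', group 1 = 'yyyfn'; at [11:16] match 'yfnpp', group 1 = 'yfn'; at [18:26] match 'yyyyfngj', group 1 = 'yyyyfn'.
`findall` collects group 1 from each match (3 total).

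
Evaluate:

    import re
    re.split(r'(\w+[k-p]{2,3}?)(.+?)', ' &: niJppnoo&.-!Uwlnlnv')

The pattern matches one or more of a word character, then 2 to 3 of a character in [k-p] (lazy) (captured); then one or more of any character (lazy) (captured).
Because the quantifier is non-greedy, it stops expanding at the earliest point where the rest of the pattern can succeed.
Matches to split on: at [4:13] → 'niJppnoo&'; at [16:23] → 'Uwlnlnv'.
Because the pattern has a capturing group, `split` also inserts each captured text between the pieces.

[' &: ', 'niJppnoo', '&', '.-!', 'Uwlnln', 'v', '']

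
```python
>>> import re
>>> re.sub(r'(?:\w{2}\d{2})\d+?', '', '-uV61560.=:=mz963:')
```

Pattern: exactly 2 of a word character, then exactly 2 of a digit (non-capturing group); then one or more of a digit (lazy).
With the lazy modifier that quantifier settles for the fewest repetitions that let the rest of the pattern succeed (the atoms after it are unaffected and can still be greedy).
Matches: at [1:6] → 'uV615'; at [12:17] → 'mz963'.
`sub` substitutes '' at each match site.

'-60.=:=:'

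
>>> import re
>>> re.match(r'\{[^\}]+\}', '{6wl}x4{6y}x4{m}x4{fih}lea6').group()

`match` is anchored at position 0; if the pattern doesn't fit there, it returns None.
The match spans [0:5] → '{6wl}'.

'{6wl}'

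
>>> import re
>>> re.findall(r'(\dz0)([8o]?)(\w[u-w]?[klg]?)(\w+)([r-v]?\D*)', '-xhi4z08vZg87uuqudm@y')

Pattern: a digit, then the literal 'z0' (captured); then optionally one of [8o] (captured); then a word character, then optionally a character in [u-w], then optionally one of [klg] (captured); then one or more of a word character (captured); then optionally a character in [r-v], then zero or more of a non-digit (captured).
5 groups means the one result is a tuple of 5 captured strings — 1 here.

[('4z0', '8', 'v', 'Zg87uuqudm', '@y')]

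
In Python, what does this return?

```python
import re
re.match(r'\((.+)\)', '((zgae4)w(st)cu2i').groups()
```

The match spans [0:13] → '((zgae4)w(st)'.
Captured: group 1 = '(zgae4)w(st'.

('(zgae4)w(st',)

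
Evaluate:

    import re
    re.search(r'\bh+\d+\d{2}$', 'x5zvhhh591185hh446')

None

Pattern: a word boundary (`\b`, zero-width); then one or more of a literal 'h'; then one or more of a digit, then exactly 2 of a digit; then anchored at the end.
`re.search` tries every starting position until one works.
Here no position works, so the call returns None.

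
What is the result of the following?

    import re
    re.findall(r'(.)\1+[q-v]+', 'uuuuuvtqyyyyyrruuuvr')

The backreference `\1` re-matches whatever the first group consumed, character for character.
With a single group, `findall` returns only what that group captured — 2 items.

['u', 'y']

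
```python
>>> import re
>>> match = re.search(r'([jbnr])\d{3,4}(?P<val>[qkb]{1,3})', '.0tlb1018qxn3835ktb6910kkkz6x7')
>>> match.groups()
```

Pattern: one of [jbnr] (captured); then 3 to 4 of a digit; then 1 to 3 of one of [qkb] (captured as 'val').
`re.search` tries every starting position until one works.
The match spans [4:10] → 'b1018q'.
Captured: group 1 = 'b', group 2 = 'q'.

('b', 'q')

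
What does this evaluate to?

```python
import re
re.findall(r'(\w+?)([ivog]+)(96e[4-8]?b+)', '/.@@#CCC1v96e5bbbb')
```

[('CCC1', 'v', '96e5bbbb')]

This matches one or more of a word character (lazy) (captured); then one or more of one of [ivog] (captured); then the literal '96e', then optionally a character in [4-8], then one or more of the literal 'b' (captured).
Scanning left to right: at [5:18] match 'CCC1v96e5bbbb', groups = ('CCC1', 'v', '96e5bbbb').
Multiple groups make `findall` return tuples — one 3-tuple for the one match.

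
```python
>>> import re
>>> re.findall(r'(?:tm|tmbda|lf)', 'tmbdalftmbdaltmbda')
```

['tm', 'lf', 'tm', 'tm']

Alternation tries branches left to right and keeps the first one that lets the overall match succeed at that position.
Walking the string: at [0:2] → 'tm'; at [5:7] → 'lf'; at [7:9] → 'tm'; at [13:15] → 'tm'.
`findall` yields the raw match text (4 of them) because the pattern has no groups.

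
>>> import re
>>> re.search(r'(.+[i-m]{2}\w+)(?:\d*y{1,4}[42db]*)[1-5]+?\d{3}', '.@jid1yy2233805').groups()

The match spans [0:14] → '.@jid1yy223380'.
Captured: group 1 = '.@jid1y'.

('.@jid1y',)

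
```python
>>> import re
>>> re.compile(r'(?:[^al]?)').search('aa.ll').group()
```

This matches optionally any character except [al] (non-capturing group).
`re.search` tries every starting position until one works.
The match spans [0:0] → ''.

''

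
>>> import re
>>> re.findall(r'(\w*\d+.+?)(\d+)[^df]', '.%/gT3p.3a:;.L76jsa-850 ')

[('gT3p.', '3'), ('L76jsa-', '850')]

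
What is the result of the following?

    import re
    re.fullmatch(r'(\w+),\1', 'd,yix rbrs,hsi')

For `fullmatch`, every character of the input must be accounted for by the pattern.
Here the string isn't matched end-to-end, so the call returns None.

None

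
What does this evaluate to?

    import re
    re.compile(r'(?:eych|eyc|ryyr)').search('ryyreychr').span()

The match spans [0:4] → 'ryyr'.

(0, 4)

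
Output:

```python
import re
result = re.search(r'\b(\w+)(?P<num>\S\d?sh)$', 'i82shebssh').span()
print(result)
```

The match spans [0:10] → 'i82shebssh'.

(0, 10)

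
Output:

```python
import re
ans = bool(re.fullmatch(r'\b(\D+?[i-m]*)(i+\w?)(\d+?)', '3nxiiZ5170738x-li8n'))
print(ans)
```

The pattern matches a word boundary (`\b`, zero-width); then one or more of a non-digit (lazy), then zero or more of a character in [i-m] (captured); then one or more of the literal 'i', then optionally a word character (captured); then one or more of a digit (lazy) (captured).
`fullmatch` succeeds only if the pattern covers the string from start to end.
Here the string isn't matched end-to-end, so the call returns None, and `bool(None)` is False.

False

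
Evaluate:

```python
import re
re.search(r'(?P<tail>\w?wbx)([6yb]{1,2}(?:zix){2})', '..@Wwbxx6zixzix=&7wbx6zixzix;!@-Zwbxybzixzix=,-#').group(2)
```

Pattern: optionally a word character, then the literal 'wbx' (captured as 'tail'); then 1 to 2 of one of [6yb], then the literal 'zix' repeated 2 times (captured).
`search` walks the string left to right and returns the first match it finds.
The match spans [17:28] → '7wbx6zixzix'.
Captured: group 1 = '7wbx', group 2 = '6zixzix'.

'6zixzix'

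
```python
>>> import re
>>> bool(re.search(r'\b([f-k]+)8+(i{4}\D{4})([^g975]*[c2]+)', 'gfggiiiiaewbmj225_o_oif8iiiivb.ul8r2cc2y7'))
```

False

The pattern matches a word boundary (`\b`, zero-width); then one or more of a character in [f-k] (captured); then one or more of a literal '8'; then exactly 4 of the literal 'i', then exactly 4 of a non-digit (captured); then zero or more of any character except [g975], then one or more of one of [c2] (captured).
`re.search` tries every starting position until one works.
Here the pattern never matches, so the call returns None, and `bool(None)` is False.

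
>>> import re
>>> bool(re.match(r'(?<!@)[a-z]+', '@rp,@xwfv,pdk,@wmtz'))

False

Because the assertion is negative and zero-width, positions next to the forbidden text are skipped.
`match` is anchored at position 0; if the pattern doesn't fit there, it returns None.
Here position 0 doesn't satisfy it, so the call returns None, and `bool(None)` is False.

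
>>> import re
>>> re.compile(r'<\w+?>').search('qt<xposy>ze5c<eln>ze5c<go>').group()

`re.search` tries every starting position until one works.
The match spans [2:9] → '<xposy>'.

'<xposy>'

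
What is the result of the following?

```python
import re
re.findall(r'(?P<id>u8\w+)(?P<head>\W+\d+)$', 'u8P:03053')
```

[('u8P', ':03053')]

Pattern: the literal 'u8', then one or more of a word character (captured as 'id'); then one or more of a non-word character, then one or more of a digit (captured as 'head'); then anchored at the end.
Matches: at [0:9] match 'u8P:03053', groups = ('u8P', ':03053').
Multiple groups make `findall` return tuples — one 2-tuple for the one match.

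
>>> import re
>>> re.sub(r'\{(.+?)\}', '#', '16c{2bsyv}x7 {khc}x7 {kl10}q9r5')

'16c#x7 #x7 #q9r5'

Every occurrence is swapped for '#'.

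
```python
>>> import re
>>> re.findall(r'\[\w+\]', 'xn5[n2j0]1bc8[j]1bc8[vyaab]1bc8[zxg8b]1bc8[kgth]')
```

['[n2j0]', '[j]', '[vyaab]', '[zxg8b]', '[kgth]']

Scanning left to right: at [3:9] → '[n2j0]'; at [13:16] → '[j]'; at [20:27] → '[vyaab]'; at [31:38] → '[zxg8b]'; at [42:48] → '[kgth]'.
Since nothing is captured, `findall` lists the 5 matched substrings directly.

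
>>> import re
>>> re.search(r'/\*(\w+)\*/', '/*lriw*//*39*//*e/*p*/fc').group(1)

'lriw'

`re.search` scans for the first position where the pattern succeeds.
The match spans [0:8] → '/*lriw*/'.
Captured: group 1 = 'lriw'.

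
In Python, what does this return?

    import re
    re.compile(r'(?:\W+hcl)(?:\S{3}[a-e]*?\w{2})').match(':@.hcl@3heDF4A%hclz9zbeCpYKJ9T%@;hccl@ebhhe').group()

':@.hcl@3heD'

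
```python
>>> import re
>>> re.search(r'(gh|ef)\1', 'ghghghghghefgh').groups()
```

('gh',)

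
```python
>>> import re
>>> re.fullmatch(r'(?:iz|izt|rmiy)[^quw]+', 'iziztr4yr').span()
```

(0, 9)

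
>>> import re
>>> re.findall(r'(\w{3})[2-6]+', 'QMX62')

['QMX']

This matches exactly 3 of a word character (captured); then one or more of a character in [2-6].
Scanning left to right: at [0:5] match 'QMX62', group 1 = 'QMX'.
`findall` collects group 1 from the one match (1 total).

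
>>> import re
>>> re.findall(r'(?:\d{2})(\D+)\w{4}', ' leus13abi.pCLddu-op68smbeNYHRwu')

['abi.pCLddu-op']

The pattern matches exactly 2 of a digit (non-capturing group); then one or more of a non-digit (captured); then exactly 4 of a word character.
Scanning left to right: at [5:24] match '13abi.pCLddu-op68sm', group 1 = 'abi.pCLddu-op'.
`findall` collects group 1 from the one match (1 total).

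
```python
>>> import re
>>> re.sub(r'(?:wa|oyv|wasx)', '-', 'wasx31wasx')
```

'-sx31-sx'

Alternation isn't longest-match — the leftmost alternative that fits at this position is chosen.
Matches: at [0:2] → 'wa'; at [6:8] → 'wa'.
`sub` substitutes '-' at each match site.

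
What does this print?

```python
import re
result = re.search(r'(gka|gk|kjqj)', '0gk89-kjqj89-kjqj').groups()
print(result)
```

`re.search` tries every starting position until one works.
The match spans [1:3] → 'gk'.
Captured: group 1 = 'gk'.

('gk',)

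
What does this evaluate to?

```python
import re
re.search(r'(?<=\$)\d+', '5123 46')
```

The `(?=…)`/`(?<=…)` assertion just peeks at neighbouring text; it doesn't advance the match position.
Here no position works, so the call returns None.

None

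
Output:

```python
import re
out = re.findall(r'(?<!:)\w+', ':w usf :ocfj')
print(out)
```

['usf', 'cfj']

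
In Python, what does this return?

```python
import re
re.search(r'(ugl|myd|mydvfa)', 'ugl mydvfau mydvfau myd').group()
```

The match spans [0:3] → 'ugl'.

'ugl'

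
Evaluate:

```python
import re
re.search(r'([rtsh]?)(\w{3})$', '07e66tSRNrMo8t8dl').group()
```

't8dl'

This matches optionally one of [rtsh] (captured); then exactly 3 of a word character (captured); then anchored at the end.
`search` walks the string left to right and returns the first match it finds.
The match spans [13:17] → 't8dl'.
Captured: group 1 = 't', group 2 = '8dl'.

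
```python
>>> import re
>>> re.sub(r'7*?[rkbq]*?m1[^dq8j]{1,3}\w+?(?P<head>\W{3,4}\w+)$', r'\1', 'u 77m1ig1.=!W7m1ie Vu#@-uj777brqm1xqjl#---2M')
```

This matches zero or more of a literal '7' (lazy), then zero or more of one of [rkbq] (lazy), then the literal 'm1'; then 1 to 3 of any character except [dq8j], then one or more of a word character (lazy); then 3 to 4 of a non-word character, then one or more of a word character (captured as 'head'); then anchored at the end.
Matches: at [26:44] → '777brqm1xqjl#---2M'.
The replacement refers to a captured group, so each match is rewritten using its own captured text.

'u 77m1ig1.=!W7m1ie Vu#@-uj#---2M'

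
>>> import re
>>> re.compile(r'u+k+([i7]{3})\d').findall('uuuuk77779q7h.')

['777']

This matches one or more of a literal 'u', then one or more of the literal 'k'; then exactly 3 of one of [i7] (captured); then a digit.
Scanning left to right: at [0:9] match 'uuuuk7777', group 1 = '777'.
One capturing group, so `findall` returns just the captured substring from the one match — 1 in all.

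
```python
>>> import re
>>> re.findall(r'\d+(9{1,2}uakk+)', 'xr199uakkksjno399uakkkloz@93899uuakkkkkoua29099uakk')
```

['9uakkk', '9uakkk', '9uakk']

The pattern matches one or more of a digit; then 1 to 2 of the literal '9', then the literal 'uak', then one or more of the literal 'k' (captured).
Walking the string: at [2:10] match '199uakkk', group 1 = '9uakkk'; at [14:22] match '399uakkk', group 1 = '9uakkk'; at [42:51] match '29099uakk', group 1 = '9uakk'.
One capturing group, so `findall` returns just the captured substring from each match — 3 in all.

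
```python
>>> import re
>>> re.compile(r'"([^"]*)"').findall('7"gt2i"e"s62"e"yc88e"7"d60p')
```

['gt2i', 's62', 'yc88e']

Scanning left to right: at [1:7] match '"gt2i"', group 1 = 'gt2i'; at [8:13] match '"s62"', group 1 = 's62'; at [14:21] match '"yc88e"', group 1 = 'yc88e'.
One capturing group, so `findall` returns just the captured substring from each match — 3 in all.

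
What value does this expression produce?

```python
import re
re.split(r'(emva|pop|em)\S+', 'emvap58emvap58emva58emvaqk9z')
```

Branches in `(...|...)` are attempted left-to-right; the first branch that allows the whole pattern to succeed is taken.
Matches to split on: at [0:28] → 'emvap58emvap58emva58emvaqk9z'.
With a capturing group present, the delimiter's captured portion is kept in the result list.

['', 'emva', '']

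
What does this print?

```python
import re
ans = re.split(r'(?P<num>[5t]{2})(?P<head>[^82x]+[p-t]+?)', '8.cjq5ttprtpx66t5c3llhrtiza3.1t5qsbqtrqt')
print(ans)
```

['8.cjq', '5t', 'tprtp', 'x66', 't5', 'c3llhrtiza3.1t5qsbqtrqt', '']

Because the pattern has a capturing group, `split` also inserts each captured text between the pieces.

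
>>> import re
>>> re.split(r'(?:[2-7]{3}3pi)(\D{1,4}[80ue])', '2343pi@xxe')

The pattern matches exactly 3 of a character in [2-7], then the literal '3pi' (non-capturing group); then 1 to 4 of a non-digit, then one of [80ue] (captured).
Because the pattern has a capturing group, `split` also inserts each captured text between the pieces.

['', '@xxe', '']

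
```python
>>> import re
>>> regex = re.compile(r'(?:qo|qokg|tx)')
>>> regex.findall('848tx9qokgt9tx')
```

['tx', 'qo', 'tx']

Alternation isn't longest-match — the leftmost alternative that fits at this position is chosen.
Scanning left to right: at [3:5] → 'tx'; at [6:8] → 'qo'; at [12:14] → 'tx'.
`findall` yields the raw match text (3 of them) because the pattern has no groups.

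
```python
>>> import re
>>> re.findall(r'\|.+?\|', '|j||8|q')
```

['|j|', '|8|']

Because the quantifier is non-greedy, it stops expanding at the earliest point where the rest of the pattern can succeed.
Scanning left to right: at [0:3] → '|j|'; at [3:6] → '|8|'.
With no groups in the pattern, `findall` gives back each whole match — 2 here.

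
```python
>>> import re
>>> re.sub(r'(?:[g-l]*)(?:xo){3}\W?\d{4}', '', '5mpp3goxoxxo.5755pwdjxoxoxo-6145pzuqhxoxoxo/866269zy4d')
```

'5mpp3goxoxxo.5755pwdpzuq69zy4d'

This matches zero or more of a character in [g-l] (non-capturing group); then the literal 'xo' repeated 3 times, then optionally a non-word character, then exactly 4 of a digit.
Matches: at [20:32] → 'jxoxoxo-6145'; at [36:48] → 'hxoxoxo/8662'.
Every occurrence is swapped for ''.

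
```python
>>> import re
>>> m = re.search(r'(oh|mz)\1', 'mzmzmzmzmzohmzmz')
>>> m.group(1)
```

'mz'

`\1` is not a pattern — it's the concrete string captured by group 1, re-applied verbatim.
`search` walks the string left to right and returns the first match it finds.
The match spans [0:4] → 'mzmz'.
Captured: group 1 = 'mz'.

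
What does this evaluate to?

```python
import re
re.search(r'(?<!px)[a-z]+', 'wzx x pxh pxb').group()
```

'wzx'

Because the assertion is negative and zero-width, positions next to the forbidden text are skipped.
The match spans [0:3] → 'wzx'.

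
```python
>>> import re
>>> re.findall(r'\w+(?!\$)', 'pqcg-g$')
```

The negative lookaround is zero-width — it rules out positions where the adjacent text would match, without consuming anything.
Scanning left to right: at [0:4] → 'pqcg'.
Since nothing is captured, `findall` lists the 1 matched substring directly.

['pqcg']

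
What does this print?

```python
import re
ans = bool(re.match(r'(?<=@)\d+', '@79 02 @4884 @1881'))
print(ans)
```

`re.match` only tries the pattern at the start of the string.
Here the string doesn't start with a match, so the call returns None, and `bool(None)` is False.

False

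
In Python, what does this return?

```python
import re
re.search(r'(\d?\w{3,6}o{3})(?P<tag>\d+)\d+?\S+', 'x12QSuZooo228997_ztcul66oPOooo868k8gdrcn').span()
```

(1, 40)

This matches optionally a digit, then 3 to 6 of a word character, then exactly 3 of a literal 'o' (captured); then one or more of a digit (captured as 'tag'); then one or more of a digit (lazy), then one or more of a non-whitespace character.
`re.search` tries every starting position until one works.
The match spans [1:40] → '12QSuZooo228997_ztcul66oPOooo868k8gdrcn'.
Captured: group 1 = '12QSuZooo', group 2 = '22899'.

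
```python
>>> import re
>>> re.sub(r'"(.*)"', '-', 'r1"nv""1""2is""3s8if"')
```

Matches: at [2:21] → '"nv""1""2is""3s8if"'.
Each match is replaced by '-'.

'r1-'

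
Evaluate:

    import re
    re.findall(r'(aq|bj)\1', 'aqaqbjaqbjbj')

['aq', 'bj']

`\1` is not a pattern — it's the concrete string captured by group 1, re-applied verbatim.
One capturing group, so `findall` returns just the captured substring from each match — 2 in all.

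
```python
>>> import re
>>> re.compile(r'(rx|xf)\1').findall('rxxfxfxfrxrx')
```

['xf', 'rx']

A backreference is literal: `\1` must see the identical characters the first group matched.
`findall` collects group 1 from each match (2 total).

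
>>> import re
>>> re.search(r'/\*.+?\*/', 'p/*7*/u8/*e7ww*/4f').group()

'/*7*/'

The match spans [1:6] → '/*7*/'.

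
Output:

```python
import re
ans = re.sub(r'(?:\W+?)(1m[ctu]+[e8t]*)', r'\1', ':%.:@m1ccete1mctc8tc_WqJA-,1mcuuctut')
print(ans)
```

:%.:@m1ccete1mctc8tc_WqJA1mcuuctut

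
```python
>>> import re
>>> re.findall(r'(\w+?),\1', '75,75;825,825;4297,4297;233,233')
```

['75', '825', '4297', '233']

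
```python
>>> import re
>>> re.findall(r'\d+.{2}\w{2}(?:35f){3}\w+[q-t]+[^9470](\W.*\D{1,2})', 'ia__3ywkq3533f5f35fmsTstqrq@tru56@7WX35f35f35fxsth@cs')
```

Pattern: one or more of a digit, then exactly 2 of any character; then exactly 2 of a word character; then the literal '35f' repeated 3 times, then one or more of a word character, then one or more of a character in [q-t]; then any character except [9470]; then a non-word character, then zero or more of any character, then 1 to 2 of a non-digit (captured).
Walking the string: at [31:53] match '56@7WX35f35f35fxsth@cs', group 1 = '@cs'.
Because there's exactly one group, `findall` drops the full match and keeps group 1 from the one hit.

['@cs']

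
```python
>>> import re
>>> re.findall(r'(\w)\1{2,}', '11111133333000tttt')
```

['1', '3', '0', 't']

`\1` is not a pattern — it's the concrete string captured by group 1, re-applied verbatim.
Scanning left to right: at [0:6] match '111111', group 1 = '1'; at [6:11] match '33333', group 1 = '3'; at [11:14] match '000', group 1 = '0'; at [14:18] match 'tttt', group 1 = 't'.
One capturing group, so `findall` returns just the captured substring from each match — 4 in all.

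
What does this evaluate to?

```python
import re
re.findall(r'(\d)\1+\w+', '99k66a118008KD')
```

['9']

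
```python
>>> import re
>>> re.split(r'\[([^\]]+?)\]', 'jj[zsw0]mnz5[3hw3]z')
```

Matches to split on: at [2:8] → '[zsw0]'; at [12:18] → '[3hw3]'.
`re.split` interleaves the captured-group text with the surrounding fragments.

['jj', 'zsw0', 'mnz5', '3hw3', 'z']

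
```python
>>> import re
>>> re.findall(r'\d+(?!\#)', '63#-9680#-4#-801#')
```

`(?!…)`/`(?<!…)` only lets a position through if the neighbouring text does NOT match; no characters are consumed.
Matches: at [0:1] → '6'; at [4:7] → '968'; at [13:15] → '80'.
With no groups in the pattern, `findall` gives back each whole match — 3 here.

['6', '968', '80']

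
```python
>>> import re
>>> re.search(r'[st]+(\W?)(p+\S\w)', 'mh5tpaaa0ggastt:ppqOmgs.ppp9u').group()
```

'tpaa'

This matches one or more of one of [st]; then optionally a non-word character (captured); then one or more of the literal 'p', then a non-whitespace character, then a word character (captured).
`re.search` scans for the first position where the pattern succeeds.
The match spans [3:7] → 'tpaa'.
Captured: group 1 = '', group 2 = 'paa'.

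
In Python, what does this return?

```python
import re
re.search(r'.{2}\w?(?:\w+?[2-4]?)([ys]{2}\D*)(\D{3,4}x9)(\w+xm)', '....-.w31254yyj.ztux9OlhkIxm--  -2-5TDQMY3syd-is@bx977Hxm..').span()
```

(4, 28)

Pattern: exactly 2 of any character, then optionally a word character; then one or more of a word character (lazy), then optionally a character in [2-4] (non-capturing group); then exactly 2 of one of [ys], then zero or more of a non-digit (captured); then 3 to 4 of a non-digit, then the literal 'x9' (captured); then one or more of a word character, then the literal 'xm' (captured).
`search` walks the string left to right and returns the first match it finds.
The match spans [4:28] → '-.w31254yyj.ztux9OlhkIxm'.
Captured: group 1 = 'yyj.', group 2 = 'ztux9', group 3 = 'OlhkIxm'.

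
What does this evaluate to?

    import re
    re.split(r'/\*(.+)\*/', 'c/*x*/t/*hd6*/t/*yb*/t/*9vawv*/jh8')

['c', 'x*/t/*hd6*/t/*yb*/t/*9vawv', 'jh8']

Matches to split on: at [1:31] → '/*x*/t/*hd6*/t/*yb*/t/*9vawv*/'.
The group in the pattern means `split` returns the separators' captures alongside the pieces.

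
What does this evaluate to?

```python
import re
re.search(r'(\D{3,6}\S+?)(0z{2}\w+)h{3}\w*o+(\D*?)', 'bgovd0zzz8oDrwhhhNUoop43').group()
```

'bgovd0zzz8oDrwhhhNUoo'

The pattern matches 3 to 6 of a non-digit, then one or more of a non-whitespace character (lazy) (captured); then a literal '0', then exactly 2 of a literal 'z', then one or more of a word character (captured); then exactly 3 of the literal 'h', then zero or more of a word character, then one or more of the literal 'o'; then zero or more of a non-digit (lazy) (captured).
Because the quantifier is non-greedy, it stops expanding at the earliest point where the rest of the pattern can succeed.
`re.search` tries every starting position until one works.
The match spans [0:21] → 'bgovd0zzz8oDrwhhhNUoo'.
Captured: group 1 = 'bgovd', group 2 = '0zzz8oDrw', group 3 = ''.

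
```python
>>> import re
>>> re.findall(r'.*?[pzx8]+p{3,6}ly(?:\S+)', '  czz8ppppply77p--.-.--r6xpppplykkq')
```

['  czz8ppppply77p--.-.--r6xpppplykkq']

This matches zero or more of any character (lazy), then one or more of one of [pzx8]; then 3 to 6 of the literal 'p', then the literal 'ly'; then one or more of a non-whitespace character (non-capturing group).
Walking the string: at [0:35] → '  czz8ppppply77p--.-.--r6xpppplykkq'.
With no groups in the pattern, `findall` gives back each whole match — 1 here.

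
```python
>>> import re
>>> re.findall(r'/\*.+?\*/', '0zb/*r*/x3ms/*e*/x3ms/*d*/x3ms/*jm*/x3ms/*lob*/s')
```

['/*r*/', '/*e*/', '/*d*/', '/*jm*/', '/*lob*/']

The `?` after the quantifier makes it lazy — it takes as little as possible before letting the rest of the pattern try.
Walking the string: at [3:8] → '/*r*/'; at [12:17] → '/*e*/'; at [21:26] → '/*d*/'; at [30:36] → '/*jm*/'; at [40:47] → '/*lob*/'.
`findall` yields the raw match text (5 of them) because the pattern has no groups.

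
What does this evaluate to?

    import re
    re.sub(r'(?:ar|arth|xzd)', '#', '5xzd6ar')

'5#6#'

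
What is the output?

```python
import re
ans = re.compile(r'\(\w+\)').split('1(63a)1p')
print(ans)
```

['1', '1p']

Splitting on the pattern gives 2 pieces.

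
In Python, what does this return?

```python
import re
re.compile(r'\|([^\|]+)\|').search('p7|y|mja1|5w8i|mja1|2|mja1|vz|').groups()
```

('y',)

`re.search` tries every starting position until one works.
The match spans [2:5] → '|y|'.
Captured: group 1 = 'y'.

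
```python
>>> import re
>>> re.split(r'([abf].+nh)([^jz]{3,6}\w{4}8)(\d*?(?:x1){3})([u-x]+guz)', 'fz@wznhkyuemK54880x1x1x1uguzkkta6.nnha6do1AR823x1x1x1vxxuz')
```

['', 'fz@wznh', 'kyuemK5488', '0x1x1x1', 'uguz', 'kkta6.nnha6do1AR823x1x1x1vxxuz']

This matches one of [abf], then one or more of any character, then the literal 'nh' (captured); then 3 to 6 of any character except [jz], then exactly 4 of a word character, then a literal '8' (captured); then zero or more of a digit (lazy), then the literal 'x1' repeated 3 times (captured); then one or more of a character in [u-x], then the literal 'guz' (captured).
Matches to split on: at [0:28] → 'fz@wznhkyuemK54880x1x1x1uguz'.
`re.split` interleaves the captured-group text with the surrounding fragments.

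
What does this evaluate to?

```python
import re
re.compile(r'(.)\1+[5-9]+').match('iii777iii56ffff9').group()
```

'iii777'

`\1` is not a pattern — it's the concrete string captured by group 1, re-applied verbatim.
`match` is anchored at position 0; if the pattern doesn't fit there, it returns None.
The match spans [0:6] → 'iii777'.
Captured: group 1 = 'i'.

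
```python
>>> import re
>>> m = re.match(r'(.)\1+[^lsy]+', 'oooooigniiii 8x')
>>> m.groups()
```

`\1` has to match the exact text group 1 already captured.
`match` is anchored at position 0; if the pattern doesn't fit there, it returns None.
The match spans [0:15] → 'oooooigniiii 8x'.
Captured: group 1 = 'o'.

('o',)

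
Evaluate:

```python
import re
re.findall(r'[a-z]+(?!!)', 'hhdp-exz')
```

['hhdp', 'exz']

Because the assertion is negative and zero-width, positions next to the forbidden text are skipped.
Scanning left to right: at [0:4] → 'hhdp'; at [5:8] → 'exz'.
With no groups in the pattern, `findall` gives back each whole match — 2 here.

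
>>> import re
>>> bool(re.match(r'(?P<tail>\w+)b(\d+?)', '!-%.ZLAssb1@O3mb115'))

False

The pattern matches one or more of a word character (captured as 'tail'); then a literal 'b'; then one or more of a digit (lazy) (captured).
With `match`, the pattern is implicitly anchored at the beginning.
Here the pattern fails at index 0, so the call returns None, and `bool(None)` is False.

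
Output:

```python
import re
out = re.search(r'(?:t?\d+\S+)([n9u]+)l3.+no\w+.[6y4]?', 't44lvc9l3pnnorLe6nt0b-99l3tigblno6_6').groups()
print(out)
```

('9',)

The pattern matches optionally the literal 't', then one or more of a digit, then one or more of a non-whitespace character (non-capturing group); then one or more of one of [n9u] (captured); then the literal 'l3', then one or more of any character, then the literal 'no'; then one or more of a word character; then any character, then optionally one of [6y4].
`re.search` tries every starting position until one works.
The match spans [0:36] → 't44lvc9l3pnnorLe6nt0b-99l3tigblno6_6'.
Captured: group 1 = '9'.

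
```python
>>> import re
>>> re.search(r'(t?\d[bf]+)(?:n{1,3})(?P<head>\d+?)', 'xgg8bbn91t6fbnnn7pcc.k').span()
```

This matches optionally a literal 't', then a digit, then one or more of one of [bf] (captured); then 1 to 3 of a literal 'n' (non-capturing group); then one or more of a digit (lazy) (captured as 'head').
Because the quantifier is non-greedy, it stops expanding at the earliest point where the rest of the pattern can succeed.
`re.search` tries every starting position until one works.
The match spans [3:8] → '8bbn9'.
Captured: group 1 = '8bb', group 2 = '9'.

(3, 8)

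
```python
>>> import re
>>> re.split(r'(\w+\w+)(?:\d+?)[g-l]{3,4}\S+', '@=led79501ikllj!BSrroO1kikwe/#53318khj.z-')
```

Pattern: one or more of a word character, then one or more of a word character (captured); then one or more of a digit (lazy) (non-capturing group); then 3 to 4 of a character in [g-l], then one or more of a non-whitespace character.
Matches to split on: at [2:41] → 'led79501ikllj!BSrroO1kikwe/#53318khj.z-'.
`re.split` interleaves the captured-group text with the surrounding fragments.

['@=', 'led7950', '']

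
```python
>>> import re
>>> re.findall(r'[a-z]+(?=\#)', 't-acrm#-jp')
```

The positive lookaround only admits positions where the adjacent text matches; those characters stay outside the span.
Scanning left to right: at [2:6] → 'acrm'.
With no groups in the pattern, `findall` gives back each whole match — 1 here.

['acrm']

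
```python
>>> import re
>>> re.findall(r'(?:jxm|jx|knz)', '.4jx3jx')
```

['jx', 'jx']

Walking the string: at [2:4] → 'jx'; at [5:7] → 'jx'.
`findall` yields the raw match text (2 of them) because the pattern has no groups.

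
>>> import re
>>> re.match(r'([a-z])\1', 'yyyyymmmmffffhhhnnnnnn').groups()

After group 1 captures some text, `\1` only succeeds where that same text appears again.
With `match`, the pattern is implicitly anchored at the beginning.
The match spans [0:2] → 'yy'.
Captured: group 1 = 'y'.

('y',)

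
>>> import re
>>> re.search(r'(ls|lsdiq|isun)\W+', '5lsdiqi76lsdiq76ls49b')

Here no position works, so the call returns None.

None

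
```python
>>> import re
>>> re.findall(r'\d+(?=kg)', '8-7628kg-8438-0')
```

['7628']

The lookaround is zero-width — it requires the adjacent text to match without consuming it, so the asserted text isn't part of the match.
Scanning left to right: at [2:6] → '7628'.
Since nothing is captured, `findall` lists the 1 matched substring directly.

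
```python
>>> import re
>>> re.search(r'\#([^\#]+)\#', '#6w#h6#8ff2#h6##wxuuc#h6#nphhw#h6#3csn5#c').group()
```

The match spans [0:4] → '#6w#'.

'#6w#'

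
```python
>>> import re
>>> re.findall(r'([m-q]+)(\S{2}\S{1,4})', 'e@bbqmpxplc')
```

Pattern: one or more of a character in [m-q] (captured); then exactly 2 of a non-whitespace character, then 1 to 4 of a non-whitespace character (captured).
Walking the string: at [4:11] match 'qmpxplc', groups = ('qmp', 'xplc').
`findall` packs the 2 group values into a tuple for every match.

[('qmp', 'xplc')]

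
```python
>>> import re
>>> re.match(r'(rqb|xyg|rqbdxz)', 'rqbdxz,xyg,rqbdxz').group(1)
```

'rqb'

`|` is ordered: at each position the engine commits to the first alternative that works.
`re.match` only tries the pattern at the start of the string.
The match spans [0:3] → 'rqb'.
Captured: group 1 = 'rqb'.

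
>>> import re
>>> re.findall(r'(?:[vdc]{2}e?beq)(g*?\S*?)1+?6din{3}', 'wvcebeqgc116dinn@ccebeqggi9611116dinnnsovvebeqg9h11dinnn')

Pattern: exactly 2 of one of [vdc], then optionally a literal 'e', then the literal 'beq' (non-capturing group); then zero or more of a literal 'g' (lazy), then zero or more of a non-whitespace character (lazy) (captured); then one or more of the literal '1' (lazy), then the literal '6di', then exactly 3 of the literal 'n'.
Because the quantifier is non-greedy, it stops expanding at the earliest point where the rest of the pattern can succeed.
Walking the string: at [1:38] match 'vcebeqgc116dinn@ccebeqggi9611116dinnn', group 1 = 'gc116dinn@ccebeqggi96'.
Because there's exactly one group, `findall` drops the full match and keeps group 1 from the one hit.

['gc116dinn@ccebeqggi96']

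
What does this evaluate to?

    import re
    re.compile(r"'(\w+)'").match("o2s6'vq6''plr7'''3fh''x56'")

`match` is anchored at position 0; if the pattern doesn't fit there, it returns None.
Here position 0 doesn't satisfy it, so the call returns None.

None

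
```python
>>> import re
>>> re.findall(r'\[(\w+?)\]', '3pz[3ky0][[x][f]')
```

['3ky0', 'x', 'f']

One capturing group, so `findall` returns just the captured substring from each match — 3 in all.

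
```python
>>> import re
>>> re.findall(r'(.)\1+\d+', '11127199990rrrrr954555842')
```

['1', 'r']

After group 1 captures some text, `\1` only succeeds where that same text appears again.
`findall` collects group 1 from each match (2 total).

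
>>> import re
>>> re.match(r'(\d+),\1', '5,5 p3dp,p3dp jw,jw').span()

`\1` is not a pattern — it's the concrete string captured by group 1, re-applied verbatim.
`re.match` won't scan ahead — the pattern has to work from the very first character.
The match spans [0:3] → '5,5'.
Captured: group 1 = '5'.

(0, 3)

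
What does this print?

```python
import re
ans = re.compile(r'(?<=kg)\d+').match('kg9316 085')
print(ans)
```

The `(?=…)`/`(?<=…)` assertion just peeks at neighbouring text; it doesn't advance the match position.
With `match`, the pattern is implicitly anchored at the beginning.
Here the string doesn't start with a match, so the call returns None.

None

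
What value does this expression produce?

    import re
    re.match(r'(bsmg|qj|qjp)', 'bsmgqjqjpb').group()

With `match`, the pattern is implicitly anchored at the beginning.
The match spans [0:4] → 'bsmg'.
Captured: group 1 = 'bsmg'.

'bsmg'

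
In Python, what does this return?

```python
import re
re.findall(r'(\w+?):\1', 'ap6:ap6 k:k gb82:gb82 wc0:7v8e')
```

The backreference `\1` re-matches whatever the first group consumed, character for character.
`findall` collects group 1 from each match (3 total).

['ap6', 'k', 'gb82']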